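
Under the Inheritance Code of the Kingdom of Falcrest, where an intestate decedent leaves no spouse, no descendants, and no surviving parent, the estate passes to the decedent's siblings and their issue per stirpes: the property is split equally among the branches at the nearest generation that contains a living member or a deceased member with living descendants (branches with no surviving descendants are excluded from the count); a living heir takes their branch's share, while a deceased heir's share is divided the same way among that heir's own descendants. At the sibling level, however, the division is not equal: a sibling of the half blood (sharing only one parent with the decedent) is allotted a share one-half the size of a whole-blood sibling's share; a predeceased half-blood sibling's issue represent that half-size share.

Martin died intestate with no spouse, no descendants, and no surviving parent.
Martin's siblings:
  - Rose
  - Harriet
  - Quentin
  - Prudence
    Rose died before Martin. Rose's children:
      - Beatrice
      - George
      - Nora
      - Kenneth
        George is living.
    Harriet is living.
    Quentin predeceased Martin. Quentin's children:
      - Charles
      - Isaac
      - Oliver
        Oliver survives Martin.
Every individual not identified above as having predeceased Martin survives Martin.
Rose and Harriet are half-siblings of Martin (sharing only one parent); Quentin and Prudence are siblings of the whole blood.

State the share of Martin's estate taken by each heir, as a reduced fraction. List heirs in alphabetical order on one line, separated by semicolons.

No spouse, descendants, or parent survives, so the estate passes to Martin's siblings per stirpes.
Half-blood siblings count for one-half the weight of whole-blood siblings at the initial division.
Dividing 1 in proportion to weights (total weight 3): Rose (weight 1/2) → 1/6; Harriet (weight 1/2) → 1/6; Quentin (weight 1) → 1/3; Prudence (weight 1) → 1/3.
Rose predeceased; the 1/6 allotted to Rose's branch passes to Rose's issue by representation.
The 1/6 is divided into 4 equal shares of 1/24 among Beatrice, George, Nora, Kenneth.
Beatrice is living and takes 1/24.
George is living and takes 1/24.
Nora is living and takes 1/24.
Kenneth is living and takes 1/24.
Harriet is living and takes 1/6.
Quentin predeceased; the 1/3 allotted to Quentin's branch passes to Quentin's issue by representation.
The 1/3 is divided into 3 equal shares of 1/9 among Charles, Isaac, Oliver.
Charles is living and takes 1/9.
Isaac is living and takes 1/9.
Oliver is living and takes 1/9.
Prudence is living and takes 1/3.

Beatrice 1/24; Charles 1/9; George 1/24; Harriet 1/6; Isaac 1/9; Kenneth 1/24; Nora 1/24; Oliver 1/9; Prudence 1/3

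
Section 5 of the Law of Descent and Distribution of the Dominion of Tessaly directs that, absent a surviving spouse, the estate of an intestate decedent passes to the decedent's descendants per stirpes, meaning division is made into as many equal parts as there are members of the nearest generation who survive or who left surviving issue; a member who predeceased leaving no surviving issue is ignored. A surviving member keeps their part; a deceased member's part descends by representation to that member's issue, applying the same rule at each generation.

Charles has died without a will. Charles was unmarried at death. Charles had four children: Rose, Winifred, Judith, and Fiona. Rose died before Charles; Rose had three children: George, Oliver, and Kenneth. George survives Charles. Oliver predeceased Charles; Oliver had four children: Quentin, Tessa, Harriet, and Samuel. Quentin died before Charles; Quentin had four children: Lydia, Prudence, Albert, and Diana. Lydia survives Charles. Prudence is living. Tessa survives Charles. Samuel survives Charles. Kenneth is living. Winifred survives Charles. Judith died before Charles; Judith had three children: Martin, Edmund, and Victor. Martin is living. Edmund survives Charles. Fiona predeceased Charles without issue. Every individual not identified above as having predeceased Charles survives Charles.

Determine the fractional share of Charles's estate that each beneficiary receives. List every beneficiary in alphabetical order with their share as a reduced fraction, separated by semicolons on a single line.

Albert 1/144; Diana 1/144; Edmund 1/9; George 1/9; Harriet 1/36; Kenneth 1/9; Lydia 1/144; Martin 1/9; Prudence 1/144; Samuel 1/36; Tessa 1/36; Victor 1/9; Winifred 1/3

There is no surviving spouse, so the entire estate passes to Charles's descendants per stirpes.
Fiona left no surviving issue, so that branch lapses and is disregarded.
The estate is divided into 3 equal shares of 1/3 among Rose, Winifred, Judith.
Rose predeceased; the 1/3 allotted to Rose's branch passes to Rose's issue by representation.
The 1/3 is divided into 3 equal shares of 1/9 among George, Oliver, Kenneth.
George is living and takes 1/9.
Oliver predeceased; the 1/9 allotted to Oliver's branch passes to Oliver's issue by representation.
The 1/9 is divided into 4 equal shares of 1/36 among Quentin, Tessa, Harriet, Samuel.
Quentin predeceased; the 1/36 allotted to Quentin's branch passes to Quentin's issue by representation.
The 1/36 is divided into 4 equal shares of 1/144 among Lydia, Prudence, Albert, Diana.
Lydia is living and takes 1/144.
Prudence is living and takes 1/144.
Albert is living and takes 1/144.
Diana is living and takes 1/144.
Tessa is living and takes 1/36.
Harriet is living and takes 1/36.
Samuel is living and takes 1/36.
Kenneth is living and takes 1/9.
Winifred is living and takes 1/3.
Judith predeceased; the 1/3 allotted to Judith's branch passes to Judith's issue by representation.
The 1/3 is divided into 3 equal shares of 1/9 among Martin, Edmund, Victor.
Martin is living and takes 1/9.
Edmund is living and takes 1/9.
Victor is living and takes 1/9.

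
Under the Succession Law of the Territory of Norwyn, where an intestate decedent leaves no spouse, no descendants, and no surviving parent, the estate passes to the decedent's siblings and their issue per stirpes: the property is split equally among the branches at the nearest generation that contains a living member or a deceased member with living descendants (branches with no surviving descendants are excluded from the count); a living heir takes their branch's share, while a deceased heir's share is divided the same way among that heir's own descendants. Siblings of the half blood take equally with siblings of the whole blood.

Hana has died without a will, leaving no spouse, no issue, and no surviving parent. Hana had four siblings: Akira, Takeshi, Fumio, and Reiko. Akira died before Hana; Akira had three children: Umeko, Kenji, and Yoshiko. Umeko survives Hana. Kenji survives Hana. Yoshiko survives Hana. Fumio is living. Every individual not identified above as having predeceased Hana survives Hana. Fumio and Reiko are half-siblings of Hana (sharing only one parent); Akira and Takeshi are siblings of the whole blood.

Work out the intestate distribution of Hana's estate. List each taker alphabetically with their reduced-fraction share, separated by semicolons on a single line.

No spouse, descendants, or parent survives, so the estate passes to Hana's siblings per stirpes.
Half-blood and whole-blood siblings take equally under the stated rule.
The estate is divided into 4 equal shares of 1/4 among Akira, Takeshi, Fumio, Reiko.
Akira predeceased; the 1/4 allotted to Akira's branch passes to Akira's issue by representation.
The 1/4 is divided into 3 equal shares of 1/12 among Umeko, Kenji, Yoshiko.
Umeko is living and takes 1/12.
Kenji is living and takes 1/12.
Yoshiko is living and takes 1/12.
Takeshi is living and takes 1/4.
Fumio is living and takes 1/4.
Reiko is living and takes 1/4.

Fumio 1/4; Kenji 1/12; Reiko 1/4; Takeshi 1/4; Umeko 1/12; Yoshiko 1/12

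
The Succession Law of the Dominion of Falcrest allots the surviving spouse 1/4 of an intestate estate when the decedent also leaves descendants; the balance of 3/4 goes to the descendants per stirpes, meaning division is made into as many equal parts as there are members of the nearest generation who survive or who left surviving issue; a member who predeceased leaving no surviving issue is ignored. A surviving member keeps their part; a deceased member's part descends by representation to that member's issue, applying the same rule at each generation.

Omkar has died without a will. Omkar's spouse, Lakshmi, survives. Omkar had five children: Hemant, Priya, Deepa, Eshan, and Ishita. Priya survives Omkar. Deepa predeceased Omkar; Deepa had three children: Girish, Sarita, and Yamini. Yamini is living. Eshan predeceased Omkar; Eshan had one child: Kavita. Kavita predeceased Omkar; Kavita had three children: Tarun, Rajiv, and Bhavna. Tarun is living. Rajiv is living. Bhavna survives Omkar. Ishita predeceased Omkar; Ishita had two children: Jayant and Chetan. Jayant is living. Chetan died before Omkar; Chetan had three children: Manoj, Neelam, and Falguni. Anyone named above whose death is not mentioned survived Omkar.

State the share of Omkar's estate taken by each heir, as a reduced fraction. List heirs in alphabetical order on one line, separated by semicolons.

Lakshmi, as surviving spouse, takes 1/4.
The remaining 3/4 passes to Omkar's descendants per stirpes.
The 3/4 is divided into 5 equal shares of 3/20 among Hemant, Priya, Deepa, Eshan, Ishita.
Hemant is living and takes 3/20.
Priya is living and takes 3/20.
Deepa predeceased; the 3/20 allotted to Deepa's branch passes to Deepa's issue by representation.
The 3/20 is divided into 3 equal shares of 1/20 among Girish, Sarita, Yamini.
Girish is living and takes 1/20.
Sarita is living and takes 1/20.
Yamini is living and takes 1/20.
Eshan predeceased; the 3/20 allotted to Eshan's branch passes to Eshan's issue by representation.
Kavita's line is the sole branch at this level, so the full 3/20 passes to Kavita's issue by representation.
The 3/20 is divided into 3 equal shares of 1/20 among Tarun, Rajiv, Bhavna.
Tarun is living and takes 1/20.
Rajiv is living and takes 1/20.
Bhavna is living and takes 1/20.
Ishita predeceased; the 3/20 allotted to Ishita's branch passes to Ishita's issue by representation.
The 3/20 is divided into 2 equal shares of 3/40 among Jayant, Chetan.
Jayant is living and takes 3/40.
Chetan predeceased; the 3/40 allotted to Chetan's branch passes to Chetan's issue by representation.
The 3/40 is divided into 3 equal shares of 1/40 among Manoj, Neelam, Falguni.
Manoj is living and takes 1/40.
Neelam is living and takes 1/40.
Falguni is living and takes 1/40.

Bhavna 1/20; Falguni 1/40; Girish 1/20; Hemant 3/20; Jayant 3/40; Lakshmi 1/4; Manoj 1/40; Neelam 1/40; Priya 3/20; Rajiv 1/20; Sarita 1/20; Tarun 1/20; Yamini 1/20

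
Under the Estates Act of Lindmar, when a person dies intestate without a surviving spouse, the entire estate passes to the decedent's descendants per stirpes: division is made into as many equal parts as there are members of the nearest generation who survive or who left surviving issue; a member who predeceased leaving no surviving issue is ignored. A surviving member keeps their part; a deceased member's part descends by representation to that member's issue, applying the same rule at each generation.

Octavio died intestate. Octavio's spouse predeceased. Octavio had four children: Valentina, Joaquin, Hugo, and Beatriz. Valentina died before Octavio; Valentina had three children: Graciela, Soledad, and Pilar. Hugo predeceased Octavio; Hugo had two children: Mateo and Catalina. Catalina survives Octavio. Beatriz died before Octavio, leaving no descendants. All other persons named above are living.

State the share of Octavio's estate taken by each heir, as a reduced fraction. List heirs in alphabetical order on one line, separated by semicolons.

There is no surviving spouse, so the entire estate passes to Octavio's descendants per stirpes.
Beatriz left no surviving issue, so that branch lapses and is disregarded.
The estate is divided into 3 equal shares of 1/3 among Valentina, Joaquin, Hugo.
Valentina predeceased; the 1/3 allotted to Valentina's branch passes to Valentina's issue by representation.
The 1/3 is divided into 3 equal shares of 1/9 among Graciela, Soledad, Pilar.
Graciela is living and takes 1/9.
Soledad is living and takes 1/9.
Pilar is living and takes 1/9.
Joaquin is living and takes 1/3.
Hugo predeceased; the 1/3 allotted to Hugo's branch passes to Hugo's issue by representation.
The 1/3 is divided into 2 equal shares of 1/6 among Mateo, Catalina.
Mateo is living and takes 1/6.
Catalina is living and takes 1/6.

Catalina 1/6; Graciela 1/9; Joaquin 1/3; Mateo 1/6; Pilar 1/9; Soledad 1/9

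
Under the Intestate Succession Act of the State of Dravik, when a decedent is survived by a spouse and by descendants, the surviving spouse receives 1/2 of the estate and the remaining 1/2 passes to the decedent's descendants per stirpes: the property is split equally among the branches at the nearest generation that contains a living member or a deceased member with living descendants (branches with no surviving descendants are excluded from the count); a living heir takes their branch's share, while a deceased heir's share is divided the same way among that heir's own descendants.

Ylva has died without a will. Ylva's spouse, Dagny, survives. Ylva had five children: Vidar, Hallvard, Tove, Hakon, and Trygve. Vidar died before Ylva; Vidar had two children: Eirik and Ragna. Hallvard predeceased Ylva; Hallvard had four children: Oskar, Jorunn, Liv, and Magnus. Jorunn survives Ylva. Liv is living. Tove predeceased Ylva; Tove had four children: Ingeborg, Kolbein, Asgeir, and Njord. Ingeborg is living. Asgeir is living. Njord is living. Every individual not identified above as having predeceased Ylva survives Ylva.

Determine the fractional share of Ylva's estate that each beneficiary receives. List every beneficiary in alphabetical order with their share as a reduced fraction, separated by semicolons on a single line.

Asgeir 1/40; Dagny 1/2; Eirik 1/20; Hakon 1/10; Ingeborg 1/40; Jorunn 1/40; Kolbein 1/40; Liv 1/40; Magnus 1/40; Njord 1/40; Oskar 1/40; Ragna 1/20; Trygve 1/10

Dagny, as surviving spouse, takes 1/2.
The remaining 1/2 passes to Ylva's descendants per stirpes.
The 1/2 is divided into 5 equal shares of 1/10 among Vidar, Hallvard, Tove, Hakon, Trygve.
Vidar predeceased; the 1/10 allotted to Vidar's branch passes to Vidar's issue by representation.
The 1/10 is divided into 2 equal shares of 1/20 among Eirik, Ragna.
Eirik is living and takes 1/20.
Ragna is living and takes 1/20.
Hallvard predeceased; the 1/10 allotted to Hallvard's branch passes to Hallvard's issue by representation.
The 1/10 is divided into 4 equal shares of 1/40 among Oskar, Jorunn, Liv, Magnus.
Oskar is living and takes 1/40.
Jorunn is living and takes 1/40.
Liv is living and takes 1/40.
Magnus is living and takes 1/40.
Tove predeceased; the 1/10 allotted to Tove's branch passes to Tove's issue by representation.
The 1/10 is divided into 4 equal shares of 1/40 among Ingeborg, Kolbein, Asgeir, Njord.
Ingeborg is living and takes 1/40.
Kolbein is living and takes 1/40.
Asgeir is living and takes 1/40.
Njord is living and takes 1/40.
Hakon is living and takes 1/10.
Trygve is living and takes 1/10.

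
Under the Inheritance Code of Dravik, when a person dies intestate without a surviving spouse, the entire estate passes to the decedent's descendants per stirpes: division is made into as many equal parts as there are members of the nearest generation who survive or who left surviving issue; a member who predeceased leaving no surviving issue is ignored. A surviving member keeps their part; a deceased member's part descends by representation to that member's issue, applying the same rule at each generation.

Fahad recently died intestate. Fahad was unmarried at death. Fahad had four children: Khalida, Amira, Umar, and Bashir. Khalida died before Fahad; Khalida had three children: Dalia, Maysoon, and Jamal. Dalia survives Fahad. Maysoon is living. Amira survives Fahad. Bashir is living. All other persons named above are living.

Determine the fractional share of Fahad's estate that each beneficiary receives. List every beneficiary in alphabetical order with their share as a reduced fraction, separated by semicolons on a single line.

Amira 1/4; Bashir 1/4; Dalia 1/12; Jamal 1/12; Maysoon 1/12; Umar 1/4

There is no surviving spouse, so the entire estate passes to Fahad's descendants per stirpes.
The estate is divided into 4 equal shares of 1/4 among Khalida, Amira, Umar, Bashir.
Khalida predeceased; the 1/4 allotted to Khalida's branch passes to Khalida's issue by representation.
The 1/4 is divided into 3 equal shares of 1/12 among Dalia, Maysoon, Jamal.
Dalia is living and takes 1/12.
Maysoon is living and takes 1/12.
Jamal is living and takes 1/12.
Amira is living and takes 1/4.
Umar is living and takes 1/4.
Bashir is living and takes 1/4.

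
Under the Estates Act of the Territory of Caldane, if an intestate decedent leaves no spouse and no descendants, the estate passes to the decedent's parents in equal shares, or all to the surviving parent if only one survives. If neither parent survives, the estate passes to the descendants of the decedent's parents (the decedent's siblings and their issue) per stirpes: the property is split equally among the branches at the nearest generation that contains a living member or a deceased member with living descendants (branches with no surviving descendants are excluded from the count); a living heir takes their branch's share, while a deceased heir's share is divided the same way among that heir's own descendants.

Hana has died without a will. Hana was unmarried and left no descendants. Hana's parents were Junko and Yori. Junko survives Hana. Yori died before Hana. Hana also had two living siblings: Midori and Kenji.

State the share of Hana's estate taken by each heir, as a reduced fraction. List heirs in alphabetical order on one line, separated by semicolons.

Only one parent, Junko, survives, so Junko takes the entire estate. The siblings take nothing because a surviving parent has priority.

Junko 1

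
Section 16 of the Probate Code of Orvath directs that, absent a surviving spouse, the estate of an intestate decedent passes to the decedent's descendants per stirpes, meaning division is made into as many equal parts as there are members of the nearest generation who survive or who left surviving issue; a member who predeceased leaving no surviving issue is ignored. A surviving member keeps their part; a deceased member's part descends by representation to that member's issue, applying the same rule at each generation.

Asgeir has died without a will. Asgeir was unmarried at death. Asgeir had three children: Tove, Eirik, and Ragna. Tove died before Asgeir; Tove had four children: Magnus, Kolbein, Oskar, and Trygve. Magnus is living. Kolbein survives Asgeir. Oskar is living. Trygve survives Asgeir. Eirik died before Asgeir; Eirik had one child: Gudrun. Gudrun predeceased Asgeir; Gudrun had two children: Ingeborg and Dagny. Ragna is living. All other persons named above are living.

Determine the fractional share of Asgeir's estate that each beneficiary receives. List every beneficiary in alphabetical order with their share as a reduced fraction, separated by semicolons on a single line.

There is no surviving spouse, so the entire estate passes to Asgeir's descendants per stirpes.
The estate is divided into 3 equal shares of 1/3 among Tove, Eirik, Ragna.
Tove predeceased; the 1/3 allotted to Tove's branch passes to Tove's issue by representation.
The 1/3 is divided into 4 equal shares of 1/12 among Magnus, Kolbein, Oskar, Trygve.
Magnus is living and takes 1/12.
Kolbein is living and takes 1/12.
Oskar is living and takes 1/12.
Trygve is living and takes 1/12.
Eirik predeceased; the 1/3 allotted to Eirik's branch passes to Eirik's issue by representation.
Gudrun's line is the sole branch at this level, so the full 1/3 passes to Gudrun's issue by representation.
The 1/3 is divided into 2 equal shares of 1/6 among Ingeborg, Dagny.
Ingeborg is living and takes 1/6.
Dagny is living and takes 1/6.
Ragna is living and takes 1/3.

Dagny 1/6; Ingeborg 1/6; Kolbein 1/12; Magnus 1/12; Oskar 1/12; Ragna 1/3; Trygve 1/12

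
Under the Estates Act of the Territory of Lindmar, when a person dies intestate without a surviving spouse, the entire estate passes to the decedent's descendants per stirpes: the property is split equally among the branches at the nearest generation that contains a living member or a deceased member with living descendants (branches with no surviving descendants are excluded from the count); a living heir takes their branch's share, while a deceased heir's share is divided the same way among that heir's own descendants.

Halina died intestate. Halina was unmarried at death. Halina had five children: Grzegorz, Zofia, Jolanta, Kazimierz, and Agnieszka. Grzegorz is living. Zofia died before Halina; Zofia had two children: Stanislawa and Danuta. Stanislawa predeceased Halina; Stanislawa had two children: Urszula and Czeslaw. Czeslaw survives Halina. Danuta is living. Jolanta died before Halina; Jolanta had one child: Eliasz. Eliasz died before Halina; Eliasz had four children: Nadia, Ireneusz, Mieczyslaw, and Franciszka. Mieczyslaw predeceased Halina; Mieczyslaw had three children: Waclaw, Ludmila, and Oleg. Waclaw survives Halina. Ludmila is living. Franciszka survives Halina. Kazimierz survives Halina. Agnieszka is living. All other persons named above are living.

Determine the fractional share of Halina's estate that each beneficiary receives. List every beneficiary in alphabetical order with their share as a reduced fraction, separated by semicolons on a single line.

There is no surviving spouse, so the entire estate passes to Halina's descendants per stirpes.
The estate is divided into 5 equal shares of 1/5 among Grzegorz, Zofia, Jolanta, Kazimierz, Agnieszka.
Grzegorz is living and takes 1/5.
Zofia predeceased; the 1/5 allotted to Zofia's branch passes to Zofia's issue by representation.
The 1/5 is divided into 2 equal shares of 1/10 among Stanislawa, Danuta.
Stanislawa predeceased; the 1/10 allotted to Stanislawa's branch passes to Stanislawa's issue by representation.
The 1/10 is divided into 2 equal shares of 1/20 among Urszula, Czeslaw.
Urszula is living and takes 1/20.
Czeslaw is living and takes 1/20.
Danuta is living and takes 1/10.
Jolanta predeceased; the 1/5 allotted to Jolanta's branch passes to Jolanta's issue by representation.
Eliasz's line is the sole branch at this level, so the full 1/5 passes to Eliasz's issue by representation.
The 1/5 is divided into 4 equal shares of 1/20 among Nadia, Ireneusz, Mieczyslaw, Franciszka.
Nadia is living and takes 1/20.
Ireneusz is living and takes 1/20.
Mieczyslaw predeceased; the 1/20 allotted to Mieczyslaw's branch passes to Mieczyslaw's issue by representation.
The 1/20 is divided into 3 equal shares of 1/60 among Waclaw, Ludmila, Oleg.
Waclaw is living and takes 1/60.
Ludmila is living and takes 1/60.
Oleg is living and takes 1/60.
Franciszka is living and takes 1/20.
Kazimierz is living and takes 1/5.
Agnieszka is living and takes 1/5.

Agnieszka 1/5; Czeslaw 1/20; Danuta 1/10; Franciszka 1/20; Grzegorz 1/5; Ireneusz 1/20; Kazimierz 1/5; Ludmila 1/60; Nadia 1/20; Oleg 1/60; Urszula 1/20; Waclaw 1/60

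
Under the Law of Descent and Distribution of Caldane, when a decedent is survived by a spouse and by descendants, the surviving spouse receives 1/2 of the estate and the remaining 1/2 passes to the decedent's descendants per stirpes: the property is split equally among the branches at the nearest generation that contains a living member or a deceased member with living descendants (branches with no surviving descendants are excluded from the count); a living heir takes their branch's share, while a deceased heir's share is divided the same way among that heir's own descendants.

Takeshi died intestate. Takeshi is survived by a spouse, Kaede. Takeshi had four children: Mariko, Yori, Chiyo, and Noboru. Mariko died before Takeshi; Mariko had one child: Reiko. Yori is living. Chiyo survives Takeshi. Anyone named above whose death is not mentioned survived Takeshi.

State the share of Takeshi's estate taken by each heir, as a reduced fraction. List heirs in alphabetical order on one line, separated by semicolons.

Chiyo 1/8; Kaede 1/2; Noboru 1/8; Reiko 1/8; Yori 1/8

Kaede, as surviving spouse, takes 1/2.
The remaining 1/2 passes to Takeshi's descendants per stirpes.
The 1/2 is divided into 4 equal shares of 1/8 among Mariko, Yori, Chiyo, Noboru.
Mariko predeceased; the 1/8 allotted to Mariko's branch passes to Mariko's issue by representation.
Reiko is the sole taker at this level and receives the full 1/8.
Yori is living and takes 1/8.
Chiyo is living and takes 1/8.
Noboru is living and takes 1/8.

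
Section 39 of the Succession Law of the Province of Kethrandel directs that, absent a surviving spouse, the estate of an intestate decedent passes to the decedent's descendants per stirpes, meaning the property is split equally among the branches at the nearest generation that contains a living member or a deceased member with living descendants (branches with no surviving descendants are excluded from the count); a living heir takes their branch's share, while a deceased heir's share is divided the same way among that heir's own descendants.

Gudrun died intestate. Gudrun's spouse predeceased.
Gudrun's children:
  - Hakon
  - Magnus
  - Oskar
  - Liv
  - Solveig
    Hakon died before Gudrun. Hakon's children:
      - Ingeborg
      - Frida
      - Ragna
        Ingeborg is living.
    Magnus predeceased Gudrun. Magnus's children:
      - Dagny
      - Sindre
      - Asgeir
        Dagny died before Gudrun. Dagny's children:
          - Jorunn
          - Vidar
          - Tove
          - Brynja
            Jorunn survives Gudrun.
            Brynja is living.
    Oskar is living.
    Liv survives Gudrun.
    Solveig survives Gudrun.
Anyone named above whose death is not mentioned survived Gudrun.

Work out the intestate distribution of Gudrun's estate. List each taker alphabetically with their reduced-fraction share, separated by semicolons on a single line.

There is no surviving spouse, so the entire estate passes to Gudrun's descendants per stirpes.
The estate is divided into 5 equal shares of 1/5 among Hakon, Magnus, Oskar, Liv, Solveig.
Hakon predeceased; the 1/5 allotted to Hakon's branch passes to Hakon's issue by representation.
The 1/5 is divided into 3 equal shares of 1/15 among Ingeborg, Frida, Ragna.
Ingeborg is living and takes 1/15.
Frida is living and takes 1/15.
Ragna is living and takes 1/15.
Magnus predeceased; the 1/5 allotted to Magnus's branch passes to Magnus's issue by representation.
The 1/5 is divided into 3 equal shares of 1/15 among Dagny, Sindre, Asgeir.
Dagny predeceased; the 1/15 allotted to Dagny's branch passes to Dagny's issue by representation.
The 1/15 is divided into 4 equal shares of 1/60 among Jorunn, Vidar, Tove, Brynja.
Jorunn is living and takes 1/60.
Vidar is living and takes 1/60.
Tove is living and takes 1/60.
Brynja is living and takes 1/60.
Sindre is living and takes 1/15.
Asgeir is living and takes 1/15.
Oskar is living and takes 1/5.
Liv is living and takes 1/5.
Solveig is living and takes 1/5.

Asgeir 1/15; Brynja 1/60; Frida 1/15; Ingeborg 1/15; Jorunn 1/60; Liv 1/5; Oskar 1/5; Ragna 1/15; Sindre 1/15; Solveig 1/5; Tove 1/60; Vidar 1/60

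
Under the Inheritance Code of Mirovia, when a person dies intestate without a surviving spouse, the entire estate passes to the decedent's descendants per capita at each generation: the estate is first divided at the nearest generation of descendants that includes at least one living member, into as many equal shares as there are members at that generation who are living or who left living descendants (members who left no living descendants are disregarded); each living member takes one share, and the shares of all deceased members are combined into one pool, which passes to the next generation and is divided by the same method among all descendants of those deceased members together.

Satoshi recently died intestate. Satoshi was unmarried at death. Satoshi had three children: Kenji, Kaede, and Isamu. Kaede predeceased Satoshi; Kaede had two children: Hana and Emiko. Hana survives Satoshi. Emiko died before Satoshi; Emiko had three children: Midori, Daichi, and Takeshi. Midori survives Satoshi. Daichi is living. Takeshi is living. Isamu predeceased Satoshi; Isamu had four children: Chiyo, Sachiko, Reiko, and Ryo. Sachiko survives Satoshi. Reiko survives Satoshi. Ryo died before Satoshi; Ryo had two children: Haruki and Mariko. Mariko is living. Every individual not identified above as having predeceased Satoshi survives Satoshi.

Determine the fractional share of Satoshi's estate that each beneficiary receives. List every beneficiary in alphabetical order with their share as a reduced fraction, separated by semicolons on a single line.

Chiyo 1/9; Daichi 2/45; Hana 1/9; Haruki 2/45; Kenji 1/3; Mariko 2/45; Midori 2/45; Reiko 1/9; Sachiko 1/9; Takeshi 2/45

There is no surviving spouse, so the entire estate passes to Satoshi's descendants per capita at each generation.
At generation 1 (Kenji, Kaede, Isamu) there are 3 shares of (1)/3 = 1/3 each.
Living: Kenji — each takes 1/3.
Deceased: Kaede and Isamu. Their combined 2/3 is pooled and carried to generation 2.
At generation 2 (Hana, Emiko, Chiyo, Sachiko, Reiko, Ryo) there are 6 shares of (2/3)/6 = 1/9 each.
Living: Hana, Chiyo, Sachiko, and Reiko — each takes 1/9.
Deceased: Emiko and Ryo. Their combined 2/9 is pooled and carried to generation 3.
At generation 3 (Midori, Daichi, Takeshi, Haruki, Mariko) there are 5 shares of (2/9)/5 = 2/45 each.
Living: Midori, Daichi, Takeshi, Haruki, and Mariko — each takes 2/45.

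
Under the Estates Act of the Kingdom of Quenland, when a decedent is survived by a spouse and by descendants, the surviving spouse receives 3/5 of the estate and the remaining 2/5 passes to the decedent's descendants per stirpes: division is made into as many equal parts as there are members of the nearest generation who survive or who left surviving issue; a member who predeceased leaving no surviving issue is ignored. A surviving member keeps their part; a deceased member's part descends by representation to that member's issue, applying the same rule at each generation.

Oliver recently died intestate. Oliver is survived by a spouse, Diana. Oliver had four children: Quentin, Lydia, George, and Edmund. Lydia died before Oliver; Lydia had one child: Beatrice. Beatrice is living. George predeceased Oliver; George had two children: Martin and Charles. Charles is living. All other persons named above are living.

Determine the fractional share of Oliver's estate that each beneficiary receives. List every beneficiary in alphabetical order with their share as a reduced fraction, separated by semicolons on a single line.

Beatrice 1/10; Charles 1/20; Diana 3/5; Edmund 1/10; Martin 1/20; Quentin 1/10

Diana, as surviving spouse, takes 3/5.
The remaining 2/5 passes to Oliver's descendants per stirpes.
The 2/5 is divided into 4 equal shares of 1/10 among Quentin, Lydia, George, Edmund.
Quentin is living and takes 1/10.
Lydia predeceased; the 1/10 allotted to Lydia's branch passes to Lydia's issue by representation.
Beatrice is the sole taker at this level and receives the full 1/10.
George predeceased; the 1/10 allotted to George's branch passes to George's issue by representation.
The 1/10 is divided into 2 equal shares of 1/20 among Martin, Charles.
Martin is living and takes 1/20.
Charles is living and takes 1/20.
Edmund is living and takes 1/10.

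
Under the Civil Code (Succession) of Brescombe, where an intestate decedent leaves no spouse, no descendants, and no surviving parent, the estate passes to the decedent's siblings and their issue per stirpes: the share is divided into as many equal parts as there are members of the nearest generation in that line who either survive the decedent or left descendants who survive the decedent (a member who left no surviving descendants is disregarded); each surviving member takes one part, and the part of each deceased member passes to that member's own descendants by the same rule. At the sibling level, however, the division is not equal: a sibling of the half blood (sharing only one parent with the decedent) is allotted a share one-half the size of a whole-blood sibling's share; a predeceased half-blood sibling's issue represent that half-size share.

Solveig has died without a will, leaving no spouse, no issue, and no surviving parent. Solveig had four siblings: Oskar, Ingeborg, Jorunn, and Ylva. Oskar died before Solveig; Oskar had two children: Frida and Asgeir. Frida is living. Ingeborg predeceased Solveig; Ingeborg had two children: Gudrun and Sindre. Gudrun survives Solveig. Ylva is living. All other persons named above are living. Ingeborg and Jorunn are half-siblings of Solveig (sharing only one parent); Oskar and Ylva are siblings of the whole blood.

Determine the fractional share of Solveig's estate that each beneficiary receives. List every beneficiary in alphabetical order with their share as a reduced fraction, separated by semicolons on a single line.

Asgeir 1/6; Frida 1/6; Gudrun 1/12; Jorunn 1/6; Sindre 1/12; Ylva 1/3

No spouse, descendants, or parent survives, so the estate passes to Solveig's siblings per stirpes.
Half-blood siblings count for one-half the weight of whole-blood siblings at the initial division.
Dividing 1 in proportion to weights (total weight 3): Oskar (weight 1) → 1/3; Ingeborg (weight 1/2) → 1/6; Jorunn (weight 1/2) → 1/6; Ylva (weight 1) → 1/3.
Oskar predeceased; the 1/3 allotted to Oskar's branch passes to Oskar's issue by representation.
The 1/3 is divided into 2 equal shares of 1/6 among Frida, Asgeir.
Frida is living and takes 1/6.
Asgeir is living and takes 1/6.
Ingeborg predeceased; the 1/6 allotted to Ingeborg's branch passes to Ingeborg's issue by representation.
The 1/6 is divided into 2 equal shares of 1/12 among Gudrun, Sindre.
Gudrun is living and takes 1/12.
Sindre is living and takes 1/12.
Jorunn is living and takes 1/6.
Ylva is living and takes 1/3.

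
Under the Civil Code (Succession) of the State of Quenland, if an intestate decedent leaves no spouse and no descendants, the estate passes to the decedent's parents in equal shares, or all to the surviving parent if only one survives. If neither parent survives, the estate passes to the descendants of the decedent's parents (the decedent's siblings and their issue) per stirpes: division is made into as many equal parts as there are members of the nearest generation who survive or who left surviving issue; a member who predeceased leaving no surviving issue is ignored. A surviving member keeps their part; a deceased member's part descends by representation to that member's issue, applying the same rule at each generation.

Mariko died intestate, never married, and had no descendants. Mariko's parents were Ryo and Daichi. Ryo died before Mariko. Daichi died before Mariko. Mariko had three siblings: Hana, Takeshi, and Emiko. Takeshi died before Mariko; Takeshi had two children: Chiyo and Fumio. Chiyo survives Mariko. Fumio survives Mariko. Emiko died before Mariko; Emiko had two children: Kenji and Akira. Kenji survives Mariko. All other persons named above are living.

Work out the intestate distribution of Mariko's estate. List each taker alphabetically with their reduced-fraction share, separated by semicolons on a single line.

Neither parent survives and there are no descendants, so the estate passes to Mariko's siblings and their issue per stirpes.
The estate is divided into 3 equal shares of 1/3 among Hana, Takeshi, Emiko.
Hana is living and takes 1/3.
Takeshi predeceased; the 1/3 allotted to Takeshi's branch passes to Takeshi's issue by representation.
The 1/3 is divided into 2 equal shares of 1/6 among Chiyo, Fumio.
Chiyo is living and takes 1/6.
Fumio is living and takes 1/6.
Emiko predeceased; the 1/3 allotted to Emiko's branch passes to Emiko's issue by representation.
The 1/3 is divided into 2 equal shares of 1/6 among Kenji, Akira.
Kenji is living and takes 1/6.
Akira is living and takes 1/6.

Akira 1/6; Chiyo 1/6; Fumio 1/6; Hana 1/3; Kenji 1/6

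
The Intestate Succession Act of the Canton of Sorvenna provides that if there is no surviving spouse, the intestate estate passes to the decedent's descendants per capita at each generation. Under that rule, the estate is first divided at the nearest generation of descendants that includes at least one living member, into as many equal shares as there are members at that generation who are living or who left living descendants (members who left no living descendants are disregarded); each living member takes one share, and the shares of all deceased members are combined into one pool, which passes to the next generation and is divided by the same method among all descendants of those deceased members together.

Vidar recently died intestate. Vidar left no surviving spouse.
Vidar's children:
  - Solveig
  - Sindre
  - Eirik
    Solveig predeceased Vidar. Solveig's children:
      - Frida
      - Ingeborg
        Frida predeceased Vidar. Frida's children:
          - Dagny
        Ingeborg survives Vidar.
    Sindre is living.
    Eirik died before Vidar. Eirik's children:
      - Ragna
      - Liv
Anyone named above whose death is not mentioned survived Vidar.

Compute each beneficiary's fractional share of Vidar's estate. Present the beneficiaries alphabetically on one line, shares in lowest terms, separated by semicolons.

Dagny 1/6; Ingeborg 1/6; Liv 1/6; Ragna 1/6; Sindre 1/3

There is no surviving spouse, so the entire estate passes to Vidar's descendants per capita at each generation.
At generation 1 (Solveig, Sindre, Eirik) there are 3 shares of (1)/3 = 1/3 each.
Living: Sindre — each takes 1/3.
Deceased: Solveig and Eirik. Their combined 2/3 is pooled and carried to generation 2.
At generation 2 (Frida, Ingeborg, Ragna, Liv) there are 4 shares of (2/3)/4 = 1/6 each.
Living: Ingeborg, Ragna, and Liv — each takes 1/6.
Deceased: Frida. That 1/6 share is carried to generation 3.
At generation 3 (Dagny) there are 1 shares of (1/6)/1 = 1/6 each.
Living: Dagny — each takes 1/6.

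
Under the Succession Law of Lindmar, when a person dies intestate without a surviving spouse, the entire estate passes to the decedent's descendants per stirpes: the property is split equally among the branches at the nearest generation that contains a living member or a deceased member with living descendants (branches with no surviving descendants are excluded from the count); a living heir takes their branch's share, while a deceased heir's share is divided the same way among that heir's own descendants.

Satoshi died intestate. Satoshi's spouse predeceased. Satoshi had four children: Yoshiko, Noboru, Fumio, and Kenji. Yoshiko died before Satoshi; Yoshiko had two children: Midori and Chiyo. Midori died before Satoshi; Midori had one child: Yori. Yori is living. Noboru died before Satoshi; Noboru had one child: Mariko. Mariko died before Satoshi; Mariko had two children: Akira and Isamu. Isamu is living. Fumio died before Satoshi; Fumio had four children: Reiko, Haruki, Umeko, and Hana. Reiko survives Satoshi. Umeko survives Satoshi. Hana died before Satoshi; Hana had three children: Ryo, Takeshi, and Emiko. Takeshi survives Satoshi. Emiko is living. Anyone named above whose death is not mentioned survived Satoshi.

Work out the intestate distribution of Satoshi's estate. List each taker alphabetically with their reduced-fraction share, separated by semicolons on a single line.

There is no surviving spouse, so the entire estate passes to Satoshi's descendants per stirpes.
The estate is divided into 4 equal shares of 1/4 among Yoshiko, Noboru, Fumio, Kenji.
Yoshiko predeceased; the 1/4 allotted to Yoshiko's branch passes to Yoshiko's issue by representation.
The 1/4 is divided into 2 equal shares of 1/8 among Midori, Chiyo.
Midori predeceased; the 1/8 allotted to Midori's branch passes to Midori's issue by representation.
Yori is the sole taker at this level and receives the full 1/8.
Chiyo is living and takes 1/8.
Noboru predeceased; the 1/4 allotted to Noboru's branch passes to Noboru's issue by representation.
Mariko's line is the sole branch at this level, so the full 1/4 passes to Mariko's issue by representation.
The 1/4 is divided into 2 equal shares of 1/8 among Akira, Isamu.
Akira is living and takes 1/8.
Isamu is living and takes 1/8.
Fumio predeceased; the 1/4 allotted to Fumio's branch passes to Fumio's issue by representation.
The 1/4 is divided into 4 equal shares of 1/16 among Reiko, Haruki, Umeko, Hana.
Reiko is living and takes 1/16.
Haruki is living and takes 1/16.
Umeko is living and takes 1/16.
Hana predeceased; the 1/16 allotted to Hana's branch passes to Hana's issue by representation.
The 1/16 is divided into 3 equal shares of 1/48 among Ryo, Takeshi, Emiko.
Ryo is living and takes 1/48.
Takeshi is living and takes 1/48.
Emiko is living and takes 1/48.
Kenji is living and takes 1/4.

Akira 1/8; Chiyo 1/8; Emiko 1/48; Haruki 1/16; Isamu 1/8; Kenji 1/4; Reiko 1/16; Ryo 1/48; Takeshi 1/48; Umeko 1/16; Yori 1/8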